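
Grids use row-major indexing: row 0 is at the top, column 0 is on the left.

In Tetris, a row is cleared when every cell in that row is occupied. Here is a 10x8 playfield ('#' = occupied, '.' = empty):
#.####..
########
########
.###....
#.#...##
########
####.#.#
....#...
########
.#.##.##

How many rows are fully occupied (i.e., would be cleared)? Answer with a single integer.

Check each row:
  row 0: 3 empty cells -> not full
  row 1: 0 empty cells -> FULL (clear)
  row 2: 0 empty cells -> FULL (clear)
  row 3: 5 empty cells -> not full
  row 4: 4 empty cells -> not full
  row 5: 0 empty cells -> FULL (clear)
  row 6: 2 empty cells -> not full
  row 7: 7 empty cells -> not full
  row 8: 0 empty cells -> FULL (clear)
  row 9: 3 empty cells -> not full
Total rows cleared: 4

Answer: 4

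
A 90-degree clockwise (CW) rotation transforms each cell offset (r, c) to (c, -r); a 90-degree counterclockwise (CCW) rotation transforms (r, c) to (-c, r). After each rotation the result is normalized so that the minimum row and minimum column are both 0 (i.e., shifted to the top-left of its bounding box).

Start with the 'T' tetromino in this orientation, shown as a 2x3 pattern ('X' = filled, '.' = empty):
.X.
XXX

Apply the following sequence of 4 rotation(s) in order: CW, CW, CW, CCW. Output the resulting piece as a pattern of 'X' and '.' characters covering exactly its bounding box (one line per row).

Start:
.X.
XXX
After rotation 1 (CW):
X.
XX
X.
After rotation 2 (CW):
XXX
.X.
After rotation 3 (CW):
.X
XX
.X
After rotation 4 (CCW):
XXX
.X.

Answer: XXX
.X.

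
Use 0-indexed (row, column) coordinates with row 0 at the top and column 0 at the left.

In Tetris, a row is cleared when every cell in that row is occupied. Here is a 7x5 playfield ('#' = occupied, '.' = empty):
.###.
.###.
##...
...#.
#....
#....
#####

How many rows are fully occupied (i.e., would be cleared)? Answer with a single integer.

Answer: 1

Derivation:
Check each row:
  row 0: 2 empty cells -> not full
  row 1: 2 empty cells -> not full
  row 2: 3 empty cells -> not full
  row 3: 4 empty cells -> not full
  row 4: 4 empty cells -> not full
  row 5: 4 empty cells -> not full
  row 6: 0 empty cells -> FULL (clear)
Total rows cleared: 1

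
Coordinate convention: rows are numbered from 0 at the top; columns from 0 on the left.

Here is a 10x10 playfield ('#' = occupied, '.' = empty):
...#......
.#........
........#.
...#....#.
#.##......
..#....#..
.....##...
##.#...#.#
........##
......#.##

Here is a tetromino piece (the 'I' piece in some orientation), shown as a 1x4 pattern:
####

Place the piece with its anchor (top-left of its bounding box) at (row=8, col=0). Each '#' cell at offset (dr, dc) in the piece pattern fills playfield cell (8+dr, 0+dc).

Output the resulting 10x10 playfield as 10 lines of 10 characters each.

Fill (8+0,0+0) = (8,0)
Fill (8+0,0+1) = (8,1)
Fill (8+0,0+2) = (8,2)
Fill (8+0,0+3) = (8,3)

Answer: ...#......
.#........
........#.
...#....#.
#.##......
..#....#..
.....##...
##.#...#.#
####....##
......#.##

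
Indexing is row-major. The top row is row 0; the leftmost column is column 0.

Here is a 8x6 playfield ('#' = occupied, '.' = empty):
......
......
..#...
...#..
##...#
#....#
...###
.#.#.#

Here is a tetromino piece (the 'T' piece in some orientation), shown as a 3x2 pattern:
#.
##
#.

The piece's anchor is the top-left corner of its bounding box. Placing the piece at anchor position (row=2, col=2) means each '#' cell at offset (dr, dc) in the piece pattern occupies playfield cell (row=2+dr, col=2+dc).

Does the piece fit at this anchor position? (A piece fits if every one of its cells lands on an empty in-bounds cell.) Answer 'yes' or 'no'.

Check each piece cell at anchor (2, 2):
  offset (0,0) -> (2,2): occupied ('#') -> FAIL
  offset (1,0) -> (3,2): empty -> OK
  offset (1,1) -> (3,3): occupied ('#') -> FAIL
  offset (2,0) -> (4,2): empty -> OK
All cells valid: no

Answer: no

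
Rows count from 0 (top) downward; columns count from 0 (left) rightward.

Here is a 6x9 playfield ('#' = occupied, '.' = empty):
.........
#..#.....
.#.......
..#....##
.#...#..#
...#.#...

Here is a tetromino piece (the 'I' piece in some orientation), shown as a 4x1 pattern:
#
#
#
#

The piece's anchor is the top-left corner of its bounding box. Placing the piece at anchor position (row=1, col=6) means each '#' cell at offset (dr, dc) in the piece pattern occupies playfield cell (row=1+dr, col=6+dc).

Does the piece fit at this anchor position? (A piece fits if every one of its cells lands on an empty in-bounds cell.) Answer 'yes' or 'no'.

Answer: yes

Derivation:
Check each piece cell at anchor (1, 6):
  offset (0,0) -> (1,6): empty -> OK
  offset (1,0) -> (2,6): empty -> OK
  offset (2,0) -> (3,6): empty -> OK
  offset (3,0) -> (4,6): empty -> OK
All cells valid: yes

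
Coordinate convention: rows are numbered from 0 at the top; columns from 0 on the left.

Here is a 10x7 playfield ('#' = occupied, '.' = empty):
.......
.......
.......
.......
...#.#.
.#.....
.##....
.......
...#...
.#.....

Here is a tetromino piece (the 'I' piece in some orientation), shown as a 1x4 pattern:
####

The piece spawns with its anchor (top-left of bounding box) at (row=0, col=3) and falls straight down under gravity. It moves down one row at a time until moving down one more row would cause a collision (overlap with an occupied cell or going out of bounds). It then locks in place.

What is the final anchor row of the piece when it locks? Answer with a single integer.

Answer: 3

Derivation:
Spawn at (row=0, col=3). Try each row:
  row 0: fits
  row 1: fits
  row 2: fits
  row 3: fits
  row 4: blocked -> lock at row 3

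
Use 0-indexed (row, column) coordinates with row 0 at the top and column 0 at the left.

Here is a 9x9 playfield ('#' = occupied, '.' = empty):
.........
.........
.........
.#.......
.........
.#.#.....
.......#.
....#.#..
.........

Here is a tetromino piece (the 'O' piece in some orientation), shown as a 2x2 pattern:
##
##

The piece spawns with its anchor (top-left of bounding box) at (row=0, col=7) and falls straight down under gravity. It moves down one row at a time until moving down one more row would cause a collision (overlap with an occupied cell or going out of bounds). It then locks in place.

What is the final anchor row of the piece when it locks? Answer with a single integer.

Spawn at (row=0, col=7). Try each row:
  row 0: fits
  row 1: fits
  row 2: fits
  row 3: fits
  row 4: fits
  row 5: blocked -> lock at row 4

Answer: 4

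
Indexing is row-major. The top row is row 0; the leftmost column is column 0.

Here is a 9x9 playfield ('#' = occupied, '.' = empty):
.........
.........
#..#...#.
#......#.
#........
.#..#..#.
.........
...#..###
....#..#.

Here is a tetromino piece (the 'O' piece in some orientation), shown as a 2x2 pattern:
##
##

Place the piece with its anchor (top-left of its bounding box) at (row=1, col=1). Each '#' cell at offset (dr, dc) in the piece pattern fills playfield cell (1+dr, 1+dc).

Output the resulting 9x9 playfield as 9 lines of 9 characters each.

Answer: .........
.##......
####...#.
#......#.
#........
.#..#..#.
.........
...#..###
....#..#.

Derivation:
Fill (1+0,1+0) = (1,1)
Fill (1+0,1+1) = (1,2)
Fill (1+1,1+0) = (2,1)
Fill (1+1,1+1) = (2,2)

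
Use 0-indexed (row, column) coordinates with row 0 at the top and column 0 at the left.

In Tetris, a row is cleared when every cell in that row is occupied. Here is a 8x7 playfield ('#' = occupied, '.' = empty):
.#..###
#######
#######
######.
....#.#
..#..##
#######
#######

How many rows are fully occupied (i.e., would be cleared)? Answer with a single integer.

Check each row:
  row 0: 3 empty cells -> not full
  row 1: 0 empty cells -> FULL (clear)
  row 2: 0 empty cells -> FULL (clear)
  row 3: 1 empty cell -> not full
  row 4: 5 empty cells -> not full
  row 5: 4 empty cells -> not full
  row 6: 0 empty cells -> FULL (clear)
  row 7: 0 empty cells -> FULL (clear)
Total rows cleared: 4

Answer: 4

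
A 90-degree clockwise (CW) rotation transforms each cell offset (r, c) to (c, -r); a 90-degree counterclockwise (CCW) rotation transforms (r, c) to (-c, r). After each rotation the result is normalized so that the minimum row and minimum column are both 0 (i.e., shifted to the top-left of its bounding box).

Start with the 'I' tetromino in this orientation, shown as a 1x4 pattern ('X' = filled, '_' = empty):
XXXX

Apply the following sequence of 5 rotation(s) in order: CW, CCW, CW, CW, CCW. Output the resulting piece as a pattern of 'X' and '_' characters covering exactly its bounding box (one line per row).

Start:
XXXX
After rotation 1 (CW):
X
X
X
X
After rotation 2 (CCW):
XXXX
After rotation 3 (CW):
X
X
X
X
After rotation 4 (CW):
XXXX
After rotation 5 (CCW):
X
X
X
X

Answer: X
X
X
X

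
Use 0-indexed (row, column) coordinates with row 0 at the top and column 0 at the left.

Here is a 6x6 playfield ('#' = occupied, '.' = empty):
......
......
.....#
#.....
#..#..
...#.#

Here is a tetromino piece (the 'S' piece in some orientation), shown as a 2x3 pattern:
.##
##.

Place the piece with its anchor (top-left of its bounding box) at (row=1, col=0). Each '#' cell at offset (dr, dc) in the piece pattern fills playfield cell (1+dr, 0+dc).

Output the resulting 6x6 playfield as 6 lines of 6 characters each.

Answer: ......
.##...
##...#
#.....
#..#..
...#.#

Derivation:
Fill (1+0,0+1) = (1,1)
Fill (1+0,0+2) = (1,2)
Fill (1+1,0+0) = (2,0)
Fill (1+1,0+1) = (2,1)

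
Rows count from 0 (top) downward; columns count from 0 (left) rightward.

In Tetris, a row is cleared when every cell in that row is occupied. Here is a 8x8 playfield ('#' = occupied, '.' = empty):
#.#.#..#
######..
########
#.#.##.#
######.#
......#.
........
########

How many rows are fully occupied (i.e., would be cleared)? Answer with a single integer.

Answer: 2

Derivation:
Check each row:
  row 0: 4 empty cells -> not full
  row 1: 2 empty cells -> not full
  row 2: 0 empty cells -> FULL (clear)
  row 3: 3 empty cells -> not full
  row 4: 1 empty cell -> not full
  row 5: 7 empty cells -> not full
  row 6: 8 empty cells -> not full
  row 7: 0 empty cells -> FULL (clear)
Total rows cleared: 2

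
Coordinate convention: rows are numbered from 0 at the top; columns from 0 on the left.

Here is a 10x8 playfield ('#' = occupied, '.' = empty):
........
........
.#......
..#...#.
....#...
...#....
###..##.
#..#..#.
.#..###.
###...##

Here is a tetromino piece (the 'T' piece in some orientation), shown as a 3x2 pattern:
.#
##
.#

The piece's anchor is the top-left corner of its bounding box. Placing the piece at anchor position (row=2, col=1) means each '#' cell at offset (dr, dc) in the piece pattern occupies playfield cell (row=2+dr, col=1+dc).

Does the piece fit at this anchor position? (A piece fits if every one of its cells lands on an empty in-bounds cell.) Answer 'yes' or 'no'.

Check each piece cell at anchor (2, 1):
  offset (0,1) -> (2,2): empty -> OK
  offset (1,0) -> (3,1): empty -> OK
  offset (1,1) -> (3,2): occupied ('#') -> FAIL
  offset (2,1) -> (4,2): empty -> OK
All cells valid: no

Answer: no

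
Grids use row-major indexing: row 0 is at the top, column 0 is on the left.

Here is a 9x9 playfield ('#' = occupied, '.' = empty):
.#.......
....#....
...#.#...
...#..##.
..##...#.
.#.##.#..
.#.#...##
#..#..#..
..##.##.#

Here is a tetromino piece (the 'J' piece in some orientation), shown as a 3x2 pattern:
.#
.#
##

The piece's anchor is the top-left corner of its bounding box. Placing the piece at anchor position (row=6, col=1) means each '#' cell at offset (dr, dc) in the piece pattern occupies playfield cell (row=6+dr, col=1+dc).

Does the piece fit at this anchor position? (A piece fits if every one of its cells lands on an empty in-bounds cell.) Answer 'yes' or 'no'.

Check each piece cell at anchor (6, 1):
  offset (0,1) -> (6,2): empty -> OK
  offset (1,1) -> (7,2): empty -> OK
  offset (2,0) -> (8,1): empty -> OK
  offset (2,1) -> (8,2): occupied ('#') -> FAIL
All cells valid: no

Answer: no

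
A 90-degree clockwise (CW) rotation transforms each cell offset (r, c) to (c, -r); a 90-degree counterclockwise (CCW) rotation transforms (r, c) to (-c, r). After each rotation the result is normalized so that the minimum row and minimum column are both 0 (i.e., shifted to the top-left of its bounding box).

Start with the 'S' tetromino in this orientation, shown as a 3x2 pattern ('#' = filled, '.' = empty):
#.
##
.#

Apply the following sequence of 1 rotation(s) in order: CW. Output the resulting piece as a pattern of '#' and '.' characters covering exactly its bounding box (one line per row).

Start:
#.
##
.#
After rotation 1 (CW):
.##
##.

Answer: .##
##.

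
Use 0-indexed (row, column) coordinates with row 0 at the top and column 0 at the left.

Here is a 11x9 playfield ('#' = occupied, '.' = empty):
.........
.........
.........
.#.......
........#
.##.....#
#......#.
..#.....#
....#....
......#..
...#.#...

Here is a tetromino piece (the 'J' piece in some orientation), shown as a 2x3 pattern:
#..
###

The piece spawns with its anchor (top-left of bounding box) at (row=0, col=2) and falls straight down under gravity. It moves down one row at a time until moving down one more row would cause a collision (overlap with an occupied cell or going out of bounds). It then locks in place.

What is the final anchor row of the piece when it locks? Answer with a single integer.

Spawn at (row=0, col=2). Try each row:
  row 0: fits
  row 1: fits
  row 2: fits
  row 3: fits
  row 4: blocked -> lock at row 3

Answer: 3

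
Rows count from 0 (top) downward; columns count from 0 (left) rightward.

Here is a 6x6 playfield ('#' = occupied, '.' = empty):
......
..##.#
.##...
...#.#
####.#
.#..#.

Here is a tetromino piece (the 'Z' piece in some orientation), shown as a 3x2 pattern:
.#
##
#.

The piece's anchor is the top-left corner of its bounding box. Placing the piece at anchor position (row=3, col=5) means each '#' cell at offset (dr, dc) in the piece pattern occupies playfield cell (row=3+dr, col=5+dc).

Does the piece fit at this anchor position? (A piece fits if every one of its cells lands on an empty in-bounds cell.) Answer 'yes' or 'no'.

Answer: no

Derivation:
Check each piece cell at anchor (3, 5):
  offset (0,1) -> (3,6): out of bounds -> FAIL
  offset (1,0) -> (4,5): occupied ('#') -> FAIL
  offset (1,1) -> (4,6): out of bounds -> FAIL
  offset (2,0) -> (5,5): empty -> OK
All cells valid: no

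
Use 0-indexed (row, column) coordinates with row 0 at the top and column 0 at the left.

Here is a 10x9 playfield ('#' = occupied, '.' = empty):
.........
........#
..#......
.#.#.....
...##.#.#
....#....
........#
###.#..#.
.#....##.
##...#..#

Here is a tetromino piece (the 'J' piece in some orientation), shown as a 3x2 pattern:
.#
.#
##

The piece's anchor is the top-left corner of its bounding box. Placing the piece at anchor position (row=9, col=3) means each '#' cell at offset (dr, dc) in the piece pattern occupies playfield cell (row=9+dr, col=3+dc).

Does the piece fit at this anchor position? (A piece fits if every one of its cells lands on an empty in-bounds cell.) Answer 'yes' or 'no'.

Answer: no

Derivation:
Check each piece cell at anchor (9, 3):
  offset (0,1) -> (9,4): empty -> OK
  offset (1,1) -> (10,4): out of bounds -> FAIL
  offset (2,0) -> (11,3): out of bounds -> FAIL
  offset (2,1) -> (11,4): out of bounds -> FAIL
All cells valid: no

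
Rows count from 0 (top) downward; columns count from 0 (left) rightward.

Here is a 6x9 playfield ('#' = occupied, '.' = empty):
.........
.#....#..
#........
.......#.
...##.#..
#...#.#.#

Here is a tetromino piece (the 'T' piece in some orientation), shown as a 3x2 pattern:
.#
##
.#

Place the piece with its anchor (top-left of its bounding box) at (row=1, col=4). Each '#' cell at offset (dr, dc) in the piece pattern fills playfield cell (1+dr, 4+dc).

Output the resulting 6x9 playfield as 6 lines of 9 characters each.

Fill (1+0,4+1) = (1,5)
Fill (1+1,4+0) = (2,4)
Fill (1+1,4+1) = (2,5)
Fill (1+2,4+1) = (3,5)

Answer: .........
.#...##..
#...##...
.....#.#.
...##.#..
#...#.#.#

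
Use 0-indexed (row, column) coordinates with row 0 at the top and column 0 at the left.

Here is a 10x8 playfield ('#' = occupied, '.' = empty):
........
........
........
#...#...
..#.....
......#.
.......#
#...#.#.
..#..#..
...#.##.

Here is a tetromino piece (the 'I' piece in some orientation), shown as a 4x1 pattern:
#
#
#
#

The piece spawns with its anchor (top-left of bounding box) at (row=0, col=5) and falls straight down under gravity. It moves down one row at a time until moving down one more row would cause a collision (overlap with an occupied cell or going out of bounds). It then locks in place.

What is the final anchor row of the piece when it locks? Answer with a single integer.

Answer: 4

Derivation:
Spawn at (row=0, col=5). Try each row:
  row 0: fits
  row 1: fits
  row 2: fits
  row 3: fits
  row 4: fits
  row 5: blocked -> lock at row 4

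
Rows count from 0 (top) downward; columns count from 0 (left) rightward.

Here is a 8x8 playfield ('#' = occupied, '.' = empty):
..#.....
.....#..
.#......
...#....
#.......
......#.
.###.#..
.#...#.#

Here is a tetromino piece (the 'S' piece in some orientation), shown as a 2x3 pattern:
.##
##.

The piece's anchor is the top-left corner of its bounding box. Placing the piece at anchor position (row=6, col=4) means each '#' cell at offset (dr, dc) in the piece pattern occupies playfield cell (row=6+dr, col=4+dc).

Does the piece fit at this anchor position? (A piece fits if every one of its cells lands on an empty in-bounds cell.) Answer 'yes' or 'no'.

Check each piece cell at anchor (6, 4):
  offset (0,1) -> (6,5): occupied ('#') -> FAIL
  offset (0,2) -> (6,6): empty -> OK
  offset (1,0) -> (7,4): empty -> OK
  offset (1,1) -> (7,5): occupied ('#') -> FAIL
All cells valid: no

Answer: no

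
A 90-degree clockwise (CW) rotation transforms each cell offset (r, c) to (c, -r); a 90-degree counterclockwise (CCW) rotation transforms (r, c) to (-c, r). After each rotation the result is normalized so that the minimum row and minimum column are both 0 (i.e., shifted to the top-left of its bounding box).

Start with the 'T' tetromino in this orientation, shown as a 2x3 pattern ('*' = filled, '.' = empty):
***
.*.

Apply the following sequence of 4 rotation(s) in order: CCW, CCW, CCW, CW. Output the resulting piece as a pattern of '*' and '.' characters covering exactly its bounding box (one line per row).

Start:
***
.*.
After rotation 1 (CCW):
*.
**
*.
After rotation 2 (CCW):
.*.
***
After rotation 3 (CCW):
.*
**
.*
After rotation 4 (CW):
.*.
***

Answer: .*.
***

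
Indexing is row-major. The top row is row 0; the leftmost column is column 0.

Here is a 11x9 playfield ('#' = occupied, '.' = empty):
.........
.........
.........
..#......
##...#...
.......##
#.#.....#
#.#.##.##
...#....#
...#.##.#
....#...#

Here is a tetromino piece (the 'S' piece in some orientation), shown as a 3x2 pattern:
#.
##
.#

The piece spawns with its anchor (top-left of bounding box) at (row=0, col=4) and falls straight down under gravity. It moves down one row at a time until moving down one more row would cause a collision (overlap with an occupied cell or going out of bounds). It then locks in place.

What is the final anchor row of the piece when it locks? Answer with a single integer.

Answer: 1

Derivation:
Spawn at (row=0, col=4). Try each row:
  row 0: fits
  row 1: fits
  row 2: blocked -> lock at row 1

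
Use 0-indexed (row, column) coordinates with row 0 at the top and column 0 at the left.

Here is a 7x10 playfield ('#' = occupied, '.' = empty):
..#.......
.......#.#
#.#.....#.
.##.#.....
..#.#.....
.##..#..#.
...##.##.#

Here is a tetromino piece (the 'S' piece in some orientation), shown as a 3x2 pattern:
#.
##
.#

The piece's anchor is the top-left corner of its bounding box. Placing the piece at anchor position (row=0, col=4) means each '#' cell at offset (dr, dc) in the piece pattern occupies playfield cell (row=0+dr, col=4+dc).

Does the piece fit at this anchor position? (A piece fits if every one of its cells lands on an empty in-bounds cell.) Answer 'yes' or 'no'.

Answer: yes

Derivation:
Check each piece cell at anchor (0, 4):
  offset (0,0) -> (0,4): empty -> OK
  offset (1,0) -> (1,4): empty -> OK
  offset (1,1) -> (1,5): empty -> OK
  offset (2,1) -> (2,5): empty -> OK
All cells valid: yes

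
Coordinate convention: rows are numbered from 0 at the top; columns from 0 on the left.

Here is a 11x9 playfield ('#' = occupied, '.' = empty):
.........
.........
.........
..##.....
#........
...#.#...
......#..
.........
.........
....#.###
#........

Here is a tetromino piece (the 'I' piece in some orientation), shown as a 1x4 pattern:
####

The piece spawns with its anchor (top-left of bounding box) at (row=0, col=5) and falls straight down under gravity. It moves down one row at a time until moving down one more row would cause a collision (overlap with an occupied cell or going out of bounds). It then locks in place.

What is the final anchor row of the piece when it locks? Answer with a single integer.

Answer: 4

Derivation:
Spawn at (row=0, col=5). Try each row:
  row 0: fits
  row 1: fits
  row 2: fits
  row 3: fits
  row 4: fits
  row 5: blocked -> lock at row 4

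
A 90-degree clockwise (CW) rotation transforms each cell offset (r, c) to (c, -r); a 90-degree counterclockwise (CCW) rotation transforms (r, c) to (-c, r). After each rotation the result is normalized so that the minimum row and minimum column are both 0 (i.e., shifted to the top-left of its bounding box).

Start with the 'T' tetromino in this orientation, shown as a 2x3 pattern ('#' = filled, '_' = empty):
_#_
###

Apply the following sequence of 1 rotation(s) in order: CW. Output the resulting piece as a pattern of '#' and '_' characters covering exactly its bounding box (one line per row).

Answer: #_
##
#_

Derivation:
Start:
_#_
###
After rotation 1 (CW):
#_
##
#_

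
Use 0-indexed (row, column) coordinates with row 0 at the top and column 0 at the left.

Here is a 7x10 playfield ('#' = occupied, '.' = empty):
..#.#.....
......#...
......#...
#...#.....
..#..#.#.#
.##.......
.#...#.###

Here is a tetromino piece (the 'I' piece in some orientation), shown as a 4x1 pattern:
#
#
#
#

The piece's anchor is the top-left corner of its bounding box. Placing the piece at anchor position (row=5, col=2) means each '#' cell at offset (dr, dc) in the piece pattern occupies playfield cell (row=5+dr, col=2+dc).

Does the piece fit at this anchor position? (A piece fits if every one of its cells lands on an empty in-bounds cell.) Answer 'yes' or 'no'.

Answer: no

Derivation:
Check each piece cell at anchor (5, 2):
  offset (0,0) -> (5,2): occupied ('#') -> FAIL
  offset (1,0) -> (6,2): empty -> OK
  offset (2,0) -> (7,2): out of bounds -> FAIL
  offset (3,0) -> (8,2): out of bounds -> FAIL
All cells valid: no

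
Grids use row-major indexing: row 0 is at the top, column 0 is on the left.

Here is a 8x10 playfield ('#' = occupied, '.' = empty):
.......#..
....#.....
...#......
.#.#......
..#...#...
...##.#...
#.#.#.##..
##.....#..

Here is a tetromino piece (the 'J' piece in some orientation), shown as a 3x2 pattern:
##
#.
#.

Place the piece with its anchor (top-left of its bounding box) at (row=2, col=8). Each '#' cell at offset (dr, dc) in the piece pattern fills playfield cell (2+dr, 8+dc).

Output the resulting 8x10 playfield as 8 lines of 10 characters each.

Fill (2+0,8+0) = (2,8)
Fill (2+0,8+1) = (2,9)
Fill (2+1,8+0) = (3,8)
Fill (2+2,8+0) = (4,8)

Answer: .......#..
....#.....
...#....##
.#.#....#.
..#...#.#.
...##.#...
#.#.#.##..
##.....#..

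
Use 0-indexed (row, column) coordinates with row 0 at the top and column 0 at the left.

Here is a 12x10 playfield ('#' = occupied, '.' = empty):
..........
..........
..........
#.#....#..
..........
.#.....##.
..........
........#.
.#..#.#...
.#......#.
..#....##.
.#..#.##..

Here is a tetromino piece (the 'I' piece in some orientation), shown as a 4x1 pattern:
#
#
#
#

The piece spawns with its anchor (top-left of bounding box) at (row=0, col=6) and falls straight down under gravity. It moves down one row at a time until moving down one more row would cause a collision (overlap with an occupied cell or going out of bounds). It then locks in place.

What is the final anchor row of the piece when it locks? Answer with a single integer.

Spawn at (row=0, col=6). Try each row:
  row 0: fits
  row 1: fits
  row 2: fits
  row 3: fits
  row 4: fits
  row 5: blocked -> lock at row 4

Answer: 4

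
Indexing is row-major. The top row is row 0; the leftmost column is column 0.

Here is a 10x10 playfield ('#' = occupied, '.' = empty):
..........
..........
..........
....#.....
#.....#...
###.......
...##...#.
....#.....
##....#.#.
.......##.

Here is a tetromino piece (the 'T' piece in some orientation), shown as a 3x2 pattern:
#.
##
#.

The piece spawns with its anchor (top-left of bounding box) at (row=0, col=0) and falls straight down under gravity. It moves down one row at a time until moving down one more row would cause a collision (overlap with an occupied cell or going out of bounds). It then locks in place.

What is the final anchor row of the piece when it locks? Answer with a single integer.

Answer: 1

Derivation:
Spawn at (row=0, col=0). Try each row:
  row 0: fits
  row 1: fits
  row 2: blocked -> lock at row 1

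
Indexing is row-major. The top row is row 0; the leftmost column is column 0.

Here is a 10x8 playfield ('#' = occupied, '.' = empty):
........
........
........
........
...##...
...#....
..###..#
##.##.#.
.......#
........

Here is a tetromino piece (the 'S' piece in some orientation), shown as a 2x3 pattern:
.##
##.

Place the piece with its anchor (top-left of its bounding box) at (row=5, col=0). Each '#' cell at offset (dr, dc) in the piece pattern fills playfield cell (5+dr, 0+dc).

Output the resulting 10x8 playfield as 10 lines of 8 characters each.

Answer: ........
........
........
........
...##...
.###....
#####..#
##.##.#.
.......#
........

Derivation:
Fill (5+0,0+1) = (5,1)
Fill (5+0,0+2) = (5,2)
Fill (5+1,0+0) = (6,0)
Fill (5+1,0+1) = (6,1)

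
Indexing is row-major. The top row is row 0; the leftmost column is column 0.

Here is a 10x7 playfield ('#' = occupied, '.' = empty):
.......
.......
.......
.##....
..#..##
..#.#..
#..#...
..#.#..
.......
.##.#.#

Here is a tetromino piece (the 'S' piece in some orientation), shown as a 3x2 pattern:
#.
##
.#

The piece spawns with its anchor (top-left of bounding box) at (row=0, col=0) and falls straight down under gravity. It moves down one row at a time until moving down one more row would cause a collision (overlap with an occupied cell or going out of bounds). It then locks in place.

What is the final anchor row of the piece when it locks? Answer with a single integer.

Answer: 0

Derivation:
Spawn at (row=0, col=0). Try each row:
  row 0: fits
  row 1: blocked -> lock at row 0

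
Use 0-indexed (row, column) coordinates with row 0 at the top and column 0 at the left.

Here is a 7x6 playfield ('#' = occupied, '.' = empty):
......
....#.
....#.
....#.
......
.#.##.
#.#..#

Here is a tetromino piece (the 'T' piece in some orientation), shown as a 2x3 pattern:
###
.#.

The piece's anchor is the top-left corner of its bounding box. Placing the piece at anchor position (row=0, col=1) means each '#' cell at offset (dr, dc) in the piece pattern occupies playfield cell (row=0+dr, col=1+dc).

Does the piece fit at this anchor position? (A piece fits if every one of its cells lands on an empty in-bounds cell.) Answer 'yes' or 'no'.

Answer: yes

Derivation:
Check each piece cell at anchor (0, 1):
  offset (0,0) -> (0,1): empty -> OK
  offset (0,1) -> (0,2): empty -> OK
  offset (0,2) -> (0,3): empty -> OK
  offset (1,1) -> (1,2): empty -> OK
All cells valid: yes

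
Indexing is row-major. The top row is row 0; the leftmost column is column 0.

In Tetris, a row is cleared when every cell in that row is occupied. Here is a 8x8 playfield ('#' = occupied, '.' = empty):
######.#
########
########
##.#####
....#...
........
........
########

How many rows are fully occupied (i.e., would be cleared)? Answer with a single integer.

Check each row:
  row 0: 1 empty cell -> not full
  row 1: 0 empty cells -> FULL (clear)
  row 2: 0 empty cells -> FULL (clear)
  row 3: 1 empty cell -> not full
  row 4: 7 empty cells -> not full
  row 5: 8 empty cells -> not full
  row 6: 8 empty cells -> not full
  row 7: 0 empty cells -> FULL (clear)
Total rows cleared: 3

Answer: 3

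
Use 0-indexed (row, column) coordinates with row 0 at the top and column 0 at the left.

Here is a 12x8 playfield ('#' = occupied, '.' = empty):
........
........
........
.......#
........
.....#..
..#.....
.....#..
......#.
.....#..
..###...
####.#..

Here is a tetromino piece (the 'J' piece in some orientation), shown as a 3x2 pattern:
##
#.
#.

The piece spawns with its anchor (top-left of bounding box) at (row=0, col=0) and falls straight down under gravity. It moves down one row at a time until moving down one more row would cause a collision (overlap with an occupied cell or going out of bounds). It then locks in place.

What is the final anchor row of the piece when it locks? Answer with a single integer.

Spawn at (row=0, col=0). Try each row:
  row 0: fits
  row 1: fits
  row 2: fits
  row 3: fits
  row 4: fits
  row 5: fits
  row 6: fits
  row 7: fits
  row 8: fits
  row 9: blocked -> lock at row 8

Answer: 8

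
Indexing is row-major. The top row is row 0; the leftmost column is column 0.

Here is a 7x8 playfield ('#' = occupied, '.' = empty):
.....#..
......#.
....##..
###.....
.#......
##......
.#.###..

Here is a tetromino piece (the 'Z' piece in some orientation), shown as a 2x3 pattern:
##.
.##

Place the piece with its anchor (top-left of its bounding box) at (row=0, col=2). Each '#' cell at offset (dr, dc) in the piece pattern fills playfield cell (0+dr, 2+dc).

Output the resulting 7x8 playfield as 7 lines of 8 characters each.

Fill (0+0,2+0) = (0,2)
Fill (0+0,2+1) = (0,3)
Fill (0+1,2+1) = (1,3)
Fill (0+1,2+2) = (1,4)

Answer: ..##.#..
...##.#.
....##..
###.....
.#......
##......
.#.###..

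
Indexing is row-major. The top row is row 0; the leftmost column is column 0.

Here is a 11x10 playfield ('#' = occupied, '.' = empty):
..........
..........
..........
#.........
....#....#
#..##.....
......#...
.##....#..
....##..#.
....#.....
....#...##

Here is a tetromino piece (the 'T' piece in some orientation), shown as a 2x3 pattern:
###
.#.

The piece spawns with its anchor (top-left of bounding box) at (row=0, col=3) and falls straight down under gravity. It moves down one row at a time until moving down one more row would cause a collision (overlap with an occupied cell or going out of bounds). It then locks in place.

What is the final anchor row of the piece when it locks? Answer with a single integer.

Spawn at (row=0, col=3). Try each row:
  row 0: fits
  row 1: fits
  row 2: fits
  row 3: blocked -> lock at row 2

Answer: 2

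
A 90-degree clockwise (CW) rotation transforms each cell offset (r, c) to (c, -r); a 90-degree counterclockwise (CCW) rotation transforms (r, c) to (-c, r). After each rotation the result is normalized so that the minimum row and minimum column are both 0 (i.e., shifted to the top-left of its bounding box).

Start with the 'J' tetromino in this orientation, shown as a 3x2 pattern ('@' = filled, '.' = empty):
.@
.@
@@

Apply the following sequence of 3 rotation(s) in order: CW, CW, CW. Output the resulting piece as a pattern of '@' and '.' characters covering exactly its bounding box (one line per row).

Start:
.@
.@
@@
After rotation 1 (CW):
@..
@@@
After rotation 2 (CW):
@@
@.
@.
After rotation 3 (CW):
@@@
..@

Answer: @@@
..@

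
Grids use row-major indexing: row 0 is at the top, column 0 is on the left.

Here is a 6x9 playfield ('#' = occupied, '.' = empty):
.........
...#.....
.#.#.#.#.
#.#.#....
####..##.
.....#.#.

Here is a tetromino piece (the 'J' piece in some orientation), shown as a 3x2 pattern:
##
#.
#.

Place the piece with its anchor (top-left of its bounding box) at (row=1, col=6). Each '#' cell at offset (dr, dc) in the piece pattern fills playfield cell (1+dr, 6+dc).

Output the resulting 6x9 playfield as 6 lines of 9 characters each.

Answer: .........
...#..##.
.#.#.###.
#.#.#.#..
####..##.
.....#.#.

Derivation:
Fill (1+0,6+0) = (1,6)
Fill (1+0,6+1) = (1,7)
Fill (1+1,6+0) = (2,6)
Fill (1+2,6+0) = (3,6)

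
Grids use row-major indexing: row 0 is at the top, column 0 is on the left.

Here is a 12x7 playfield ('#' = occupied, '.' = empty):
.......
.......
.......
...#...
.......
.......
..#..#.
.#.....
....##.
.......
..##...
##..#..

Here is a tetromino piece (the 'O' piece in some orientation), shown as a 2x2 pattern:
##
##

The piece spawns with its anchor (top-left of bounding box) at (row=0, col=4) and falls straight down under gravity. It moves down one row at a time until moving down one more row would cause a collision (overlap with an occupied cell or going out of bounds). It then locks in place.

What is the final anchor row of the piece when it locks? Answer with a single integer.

Answer: 4

Derivation:
Spawn at (row=0, col=4). Try each row:
  row 0: fits
  row 1: fits
  row 2: fits
  row 3: fits
  row 4: fits
  row 5: blocked -> lock at row 4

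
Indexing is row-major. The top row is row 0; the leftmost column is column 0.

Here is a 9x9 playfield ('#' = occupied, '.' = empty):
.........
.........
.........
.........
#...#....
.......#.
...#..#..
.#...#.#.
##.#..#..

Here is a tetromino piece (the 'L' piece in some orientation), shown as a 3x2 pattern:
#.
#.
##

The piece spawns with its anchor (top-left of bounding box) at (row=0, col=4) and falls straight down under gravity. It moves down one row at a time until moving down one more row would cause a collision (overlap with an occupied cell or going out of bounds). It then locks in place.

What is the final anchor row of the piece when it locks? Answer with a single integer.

Answer: 1

Derivation:
Spawn at (row=0, col=4). Try each row:
  row 0: fits
  row 1: fits
  row 2: blocked -> lock at row 1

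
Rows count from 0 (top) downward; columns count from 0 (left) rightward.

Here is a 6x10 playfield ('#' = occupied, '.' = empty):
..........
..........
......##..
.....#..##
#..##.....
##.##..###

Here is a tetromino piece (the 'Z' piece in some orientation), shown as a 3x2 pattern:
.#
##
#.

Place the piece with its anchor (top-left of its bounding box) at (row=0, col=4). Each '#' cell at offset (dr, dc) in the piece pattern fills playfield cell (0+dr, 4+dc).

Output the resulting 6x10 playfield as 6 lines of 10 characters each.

Fill (0+0,4+1) = (0,5)
Fill (0+1,4+0) = (1,4)
Fill (0+1,4+1) = (1,5)
Fill (0+2,4+0) = (2,4)

Answer: .....#....
....##....
....#.##..
.....#..##
#..##.....
##.##..###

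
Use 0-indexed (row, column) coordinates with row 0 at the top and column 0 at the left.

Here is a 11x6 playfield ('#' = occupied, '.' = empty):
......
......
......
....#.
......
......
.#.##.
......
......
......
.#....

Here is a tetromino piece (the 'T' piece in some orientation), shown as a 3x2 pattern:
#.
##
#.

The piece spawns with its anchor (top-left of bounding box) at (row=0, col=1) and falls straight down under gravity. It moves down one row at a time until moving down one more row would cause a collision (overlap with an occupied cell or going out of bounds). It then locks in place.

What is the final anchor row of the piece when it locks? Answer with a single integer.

Spawn at (row=0, col=1). Try each row:
  row 0: fits
  row 1: fits
  row 2: fits
  row 3: fits
  row 4: blocked -> lock at row 3

Answer: 3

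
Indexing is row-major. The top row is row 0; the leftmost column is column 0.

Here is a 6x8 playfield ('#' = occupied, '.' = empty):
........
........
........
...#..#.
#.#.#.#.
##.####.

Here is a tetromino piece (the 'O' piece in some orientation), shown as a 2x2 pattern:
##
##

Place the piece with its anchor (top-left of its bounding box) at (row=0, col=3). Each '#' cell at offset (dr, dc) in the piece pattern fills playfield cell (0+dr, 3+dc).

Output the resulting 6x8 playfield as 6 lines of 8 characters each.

Answer: ...##...
...##...
........
...#..#.
#.#.#.#.
##.####.

Derivation:
Fill (0+0,3+0) = (0,3)
Fill (0+0,3+1) = (0,4)
Fill (0+1,3+0) = (1,3)
Fill (0+1,3+1) = (1,4)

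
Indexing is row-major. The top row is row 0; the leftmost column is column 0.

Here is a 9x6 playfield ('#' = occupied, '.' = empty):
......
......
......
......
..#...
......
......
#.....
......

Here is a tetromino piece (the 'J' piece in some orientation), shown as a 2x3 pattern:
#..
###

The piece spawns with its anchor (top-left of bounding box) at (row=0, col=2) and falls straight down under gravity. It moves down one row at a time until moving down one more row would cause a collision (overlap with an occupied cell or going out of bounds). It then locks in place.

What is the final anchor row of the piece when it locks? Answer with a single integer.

Spawn at (row=0, col=2). Try each row:
  row 0: fits
  row 1: fits
  row 2: fits
  row 3: blocked -> lock at row 2

Answer: 2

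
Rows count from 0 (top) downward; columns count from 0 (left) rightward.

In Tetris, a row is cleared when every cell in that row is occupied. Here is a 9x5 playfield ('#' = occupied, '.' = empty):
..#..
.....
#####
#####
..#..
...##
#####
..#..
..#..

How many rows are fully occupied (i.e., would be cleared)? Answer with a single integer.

Answer: 3

Derivation:
Check each row:
  row 0: 4 empty cells -> not full
  row 1: 5 empty cells -> not full
  row 2: 0 empty cells -> FULL (clear)
  row 3: 0 empty cells -> FULL (clear)
  row 4: 4 empty cells -> not full
  row 5: 3 empty cells -> not full
  row 6: 0 empty cells -> FULL (clear)
  row 7: 4 empty cells -> not full
  row 8: 4 empty cells -> not full
Total rows cleared: 3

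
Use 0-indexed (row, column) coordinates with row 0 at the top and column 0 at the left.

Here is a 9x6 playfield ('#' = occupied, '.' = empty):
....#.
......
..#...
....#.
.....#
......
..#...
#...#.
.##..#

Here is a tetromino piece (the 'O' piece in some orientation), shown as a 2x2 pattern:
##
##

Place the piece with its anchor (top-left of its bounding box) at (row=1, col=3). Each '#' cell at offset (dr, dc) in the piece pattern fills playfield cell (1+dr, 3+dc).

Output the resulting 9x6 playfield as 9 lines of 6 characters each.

Fill (1+0,3+0) = (1,3)
Fill (1+0,3+1) = (1,4)
Fill (1+1,3+0) = (2,3)
Fill (1+1,3+1) = (2,4)

Answer: ....#.
...##.
..###.
....#.
.....#
......
..#...
#...#.
.##..#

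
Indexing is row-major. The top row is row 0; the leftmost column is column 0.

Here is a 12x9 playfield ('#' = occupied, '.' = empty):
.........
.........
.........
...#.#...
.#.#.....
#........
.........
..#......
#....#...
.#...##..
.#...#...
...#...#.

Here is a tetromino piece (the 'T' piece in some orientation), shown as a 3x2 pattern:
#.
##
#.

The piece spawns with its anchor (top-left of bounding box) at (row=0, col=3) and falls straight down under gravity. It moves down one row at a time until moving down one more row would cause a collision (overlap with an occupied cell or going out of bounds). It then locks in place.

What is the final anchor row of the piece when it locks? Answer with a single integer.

Spawn at (row=0, col=3). Try each row:
  row 0: fits
  row 1: blocked -> lock at row 0

Answer: 0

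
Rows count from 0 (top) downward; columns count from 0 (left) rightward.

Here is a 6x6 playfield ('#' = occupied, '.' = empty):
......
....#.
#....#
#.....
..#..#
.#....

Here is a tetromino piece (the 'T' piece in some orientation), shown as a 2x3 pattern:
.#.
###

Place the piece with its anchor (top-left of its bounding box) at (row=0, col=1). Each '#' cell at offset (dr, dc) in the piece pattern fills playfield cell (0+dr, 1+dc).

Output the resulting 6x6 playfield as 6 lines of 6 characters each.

Fill (0+0,1+1) = (0,2)
Fill (0+1,1+0) = (1,1)
Fill (0+1,1+1) = (1,2)
Fill (0+1,1+2) = (1,3)

Answer: ..#...
.####.
#....#
#.....
..#..#
.#....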